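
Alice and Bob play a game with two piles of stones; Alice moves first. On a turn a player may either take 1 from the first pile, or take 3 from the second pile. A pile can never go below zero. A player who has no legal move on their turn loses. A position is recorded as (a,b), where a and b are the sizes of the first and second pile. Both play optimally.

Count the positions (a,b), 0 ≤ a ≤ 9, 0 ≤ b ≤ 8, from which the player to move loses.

45

Build the W/L table. Terminal = L. A non-terminal position is W if it has a move to some L; otherwise it is L.
Every move lowers a or b (never raises either), so fill the grid row by row in increasing a, and left to right within a row: each cell's successors are then already labelled.
      b=0  b=1  b=2  b=3  b=4  b=5  b=6  b=7  b=8
a=0:    L    L    L    W    W    W    L    L    L
a=1:    W    W    W    L    L    L    W    W    W
a=2:    L    L    L    W    W    W    L    L    L
a=3:    W    W    W    L    L    L    W    W    W
a=4:    L    L    L    W    W    W    L    L    L
a=5:    W    W    W    L    L    L    W    W    W
a=6:    L    L    L    W    W    W    L    L    L
a=7:    W    W    W    L    L    L    W    W    W
a=8:    L    L    L    W    W    W    L    L    L
a=9:    W    W    W    L    L    L    W    W    W
Cells with no legal move (terminal, hence L): (0,0), (0,1), (0,2).
The remaining L cells, each justified by listing all of its moves:
(0,6): →(0,3)(W) only, which is W, so L
(0,7): →(0,4)(W) only, which is W, so L
(0,8): →(0,5)(W) only, which is W, so L
(1,3): →(0,3)(W), (1,0)(W) — all W, so L
(1,4): →(0,4)(W), (1,1)(W) — all W, so L
(1,5): →(0,5)(W), (1,2)(W) — all W, so L
(2,0): →(1,0)(W) only, which is W, so L
(2,1): →(1,1)(W) only, which is W, so L
(2,2): →(1,2)(W) only, which is W, so L
(2,6): →(1,6)(W), (2,3)(W) — all W, so L
(2,7): →(1,7)(W), (2,4)(W) — all W, so L
(2,8): →(1,8)(W), (2,5)(W) — all W, so L
(3,3): →(2,3)(W), (3,0)(W) — all W, so L
(3,4): →(2,4)(W), (3,1)(W) — all W, so L
(3,5): →(2,5)(W), (3,2)(W) — all W, so L
(4,0): →(3,0)(W) only, which is W, so L
(4,1): →(3,1)(W) only, which is W, so L
(4,2): →(3,2)(W) only, which is W, so L
(4,6): →(3,6)(W), (4,3)(W) — all W, so L
(4,7): →(3,7)(W), (4,4)(W) — all W, so L
(4,8): →(3,8)(W), (4,5)(W) — all W, so L
(5,3): →(4,3)(W), (5,0)(W) — all W, so L
(5,4): →(4,4)(W), (5,1)(W) — all W, so L
(5,5): →(4,5)(W), (5,2)(W) — all W, so L
(6,0): →(5,0)(W) only, which is W, so L
(6,1): →(5,1)(W) only, which is W, so L
(6,2): →(5,2)(W) only, which is W, so L
(6,6): →(5,6)(W), (6,3)(W) — all W, so L
(6,7): →(5,7)(W), (6,4)(W) — all W, so L
(6,8): →(5,8)(W), (6,5)(W) — all W, so L
(7,3): →(6,3)(W), (7,0)(W) — all W, so L
(7,4): →(6,4)(W), (7,1)(W) — all W, so L
(7,5): →(6,5)(W), (7,2)(W) — all W, so L
(8,0): →(7,0)(W) only, which is W, so L
(8,1): →(7,1)(W) only, which is W, so L
(8,2): →(7,2)(W) only, which is W, so L
(8,6): →(7,6)(W), (8,3)(W) — all W, so L
(8,7): →(7,7)(W), (8,4)(W) — all W, so L
(8,8): →(7,8)(W), (8,5)(W) — all W, so L
(9,3): →(8,3)(W), (9,0)(W) — all W, so L
(9,4): →(8,4)(W), (9,1)(W) — all W, so L
(9,5): →(8,5)(W), (9,2)(W) — all W, so L
Every other cell has at least one move into one of the L cells above, so it is W.
L cells per row: a=0: 6, a=1: 3, a=2: 6, a=3: 3, a=4: 6, a=5: 3, a=6: 6, a=7: 3, a=8: 6, a=9: 3; total 45.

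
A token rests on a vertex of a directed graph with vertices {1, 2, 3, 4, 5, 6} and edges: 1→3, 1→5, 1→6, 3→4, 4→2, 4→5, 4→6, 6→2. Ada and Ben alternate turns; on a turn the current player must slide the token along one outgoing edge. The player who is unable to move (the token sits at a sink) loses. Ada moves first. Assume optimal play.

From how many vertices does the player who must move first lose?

3

Label each position W (a win for the player to move) or L (a loss). A position with no legal move is L; any other position is W exactly when some move reaches an L, and L when every move reaches a W.
Every edge goes from a vertex to one that appears earlier in the order 5, 2, 6, 4, 3, 1, so processing vertices in that order labels each vertex after all of its successors.
5: no outgoing edge → L
2: no outgoing edge → L
6: reaches L-position 2 → W
4: reaches L-position 2 → W
3: only reaches 4(W), which is W → L
1: reaches L-position 3 → W
The L vertices are 2, 3, 5; that is 3 in all.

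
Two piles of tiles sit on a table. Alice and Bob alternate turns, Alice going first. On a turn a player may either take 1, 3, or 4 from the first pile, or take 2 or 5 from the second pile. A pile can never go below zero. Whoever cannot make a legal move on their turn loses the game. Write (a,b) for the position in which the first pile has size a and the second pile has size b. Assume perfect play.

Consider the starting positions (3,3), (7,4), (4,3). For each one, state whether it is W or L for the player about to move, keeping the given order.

(3,3): L, (7,4): L, (4,3): W

Work bottom-up. With no move the player to move loses. Otherwise the position is W if at least one move leads to an L position for the opponent, and L if every move leads to a W.
No move ever increases a pile, so every position that can arise here has a ≤ 7 and b ≤ 4; it is enough to label the cells with 0 ≤ a ≤ 7 and 0 ≤ b ≤ 4.
Every move lowers a or b (never raises either), so fill the grid row by row in increasing a, and left to right within a row: each cell's successors are then already labelled.
      b=0  b=1  b=2  b=3  b=4
a=0:    L    L    W    W    L
a=1:    W    W    L    L    W
a=2:    L    L    W    W    L
a=3:    W    W    L    L    W
a=4:    W    W    W    W    W
a=5:    W    W    W    W    W
a=6:    W    W    W    W    W
a=7:    L    L    W    W    L
Cells with no legal move (terminal, hence L): (0,0), (0,1).
The remaining L cells, each justified by listing all of its moves:
(0,4): →(0,2)(W) only, which is W, so L
(1,2): →(0,2)(W), (1,0)(W) — all W, so L
(1,3): →(0,3)(W), (1,1)(W) — all W, so L
(2,0): →(1,0)(W) only, which is W, so L
(2,1): →(1,1)(W) only, which is W, so L
(2,4): →(1,4)(W), (2,2)(W) — all W, so L
(3,2): →(2,2)(W), (0,2)(W), (3,0)(W) — all W, so L
(3,3): →(2,3)(W), (0,3)(W), (3,1)(W) — all W, so L
(7,0): →(6,0)(W), (4,0)(W), (3,0)(W) — all W, so L
(7,1): →(6,1)(W), (4,1)(W), (3,1)(W) — all W, so L
(7,4): →(6,4)(W), (4,4)(W), (3,4)(W), (7,2)(W) — all W, so L
Every other cell has at least one move into one of the L cells above, so it is W.
(3,3): one of the L cells justified above, so L
(7,4): one of the L cells justified above, so L
(4,3): the move to (3,3) reaches an L cell, so W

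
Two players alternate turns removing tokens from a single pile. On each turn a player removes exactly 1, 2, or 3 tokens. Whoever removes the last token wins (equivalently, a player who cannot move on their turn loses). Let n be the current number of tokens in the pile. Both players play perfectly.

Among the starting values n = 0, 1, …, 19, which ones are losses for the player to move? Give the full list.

Work bottom-up. With no move the player to move loses. Otherwise the position is W if at least one move leads to an L position for the opponent, and L if every move leads to a W.
n=0: no move → L
n=1: →0(L), so W
n=2: →0(L), so W
n=3: →0(L), so W
n=4: →3(W), 2(W), 1(W) — all W, so L
n=5: →4(L), so W
n=6: →4(L), so W
n=7: →4(L), so W
n=8: →7(W), 6(W), 5(W) — all W, so L
n=9: →8(L), so W
n=10: →8(L), so W
n=11: →8(L), so W
n=12: →11(W), 10(W), 9(W) — all W, so L
n=13: →12(L), so W
n=14: →12(L), so W
n=15: →12(L), so W
n=16: →15(W), 14(W), 13(W) — all W, so L
n=17: →16(L), so W
n=18: →16(L), so W
n=19: →16(L), so W
Reading off the rows marked L gives the requested list; there are 5 such values of n.

0, 4, 8, 12, 16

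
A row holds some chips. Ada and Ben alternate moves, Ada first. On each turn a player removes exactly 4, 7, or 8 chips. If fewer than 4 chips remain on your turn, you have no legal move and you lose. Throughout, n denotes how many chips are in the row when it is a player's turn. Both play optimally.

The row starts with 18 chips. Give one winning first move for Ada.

Classify positions by backward induction: terminal positions (no move available) are L. From any other position, the mover wins iff some move reaches an L.
n=0: no move → L
n=1: no move → L
n=2: no move → L
n=3: no move → L
n=4: →0(L), so W
n=5: →1(L), so W
n=6: →2(L), so W
n=7: →3(L), so W
n=8: →1(L), so W
n=9: →2(L), so W
n=10: →3(L), so W
n=11: →3(L), so W
n=12: →8(W), 5(W), 4(W) — all W, so L
n=13: →9(W), 6(W), 5(W) — all W, so L
n=14: →10(W), 7(W), 6(W) — all W, so L
n=15: →11(W), 8(W), 7(W) — all W, so L
n=16: →12(L), so W
n=17: →13(L), so W
n=18: →14(L), so W
From 18, the L positions reachable in one move are: 14.

Remove 4, leaving 14.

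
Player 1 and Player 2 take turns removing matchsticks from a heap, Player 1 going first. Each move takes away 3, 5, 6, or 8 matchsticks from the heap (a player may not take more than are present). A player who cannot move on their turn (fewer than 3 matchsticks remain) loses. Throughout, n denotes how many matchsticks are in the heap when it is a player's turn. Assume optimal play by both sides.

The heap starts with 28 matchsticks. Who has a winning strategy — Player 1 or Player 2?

Use the standard recursion: the mover loses at a terminal position; elsewhere, the mover wins exactly when some move hands the opponent an L position.
n=0: no move → L
n=1: no move → L
n=2: no move → L
n=3: →0(L), so W
n=4: →1(L), so W
n=5: →2(L), so W
n=6: →1(L), so W
n=7: →2(L), so W
n=8: →2(L), so W
n=9: →1(L), so W
n=10: →2(L), so W
n=11: →8(W), 6(W), 5(W), 3(W) — all W, so L
n=12: →9(W), 7(W), 6(W), 4(W) — all W, so L
n=13: →10(W), 8(W), 7(W), 5(W) — all W, so L
n=14: →11(L), so W
n=15: →12(L), so W
n=16: →13(L), so W
n=17: →12(L), so W
n=18: →13(L), so W
n=19: →13(L), so W
n=20: →12(L), so W
n=21: →13(L), so W
n=22: →19(W), 17(W), 16(W), 14(W) — all W, so L
n=23: →20(W), 18(W), 17(W), 15(W) — all W, so L
n=24: →21(W), 19(W), 18(W), 16(W) — all W, so L
n=25: →22(L), so W
n=26: →23(L), so W
n=27: →24(L), so W
n=28: →23(L), so W
The starting position 28 is W: Player 1 should remove 5, leaving 23, handing over an L position.

Player 1 wins.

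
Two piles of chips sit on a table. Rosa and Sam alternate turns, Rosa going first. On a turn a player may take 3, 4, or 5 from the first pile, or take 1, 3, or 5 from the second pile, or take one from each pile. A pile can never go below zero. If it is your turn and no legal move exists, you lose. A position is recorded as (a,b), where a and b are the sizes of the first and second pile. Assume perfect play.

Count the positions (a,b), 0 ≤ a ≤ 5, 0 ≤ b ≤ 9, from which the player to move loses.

Classify positions by backward induction: terminal positions (no move available) are L. From any other position, the mover wins iff some move reaches an L.
Every move lowers a or b (never raises either), so fill the grid row by row in increasing a, and left to right within a row: each cell's successors are then already labelled.
      b=0  b=1  b=2  b=3  b=4  b=5  b=6  b=7  b=8  b=9
a=0:    L    W    L    W    L    W    L    W    L    W
a=1:    L    W    L    W    L    W    L    W    L    W
a=2:    L    W    L    W    L    W    L    W    L    W
a=3:    W    W    W    W    W    W    W    W    W    W
a=4:    W    L    W    L    W    L    W    L    W    L
a=5:    W    L    W    L    W    L    W    L    W    L
Cells with no legal move (terminal, hence L): (0,0), (1,0), (2,0).
The remaining L cells, each justified by listing all of its moves:
(0,2): →(0,1)(W) only, which is W, so L
(0,4): →(0,3)(W), (0,1)(W) — all W, so L
(0,6): →(0,5)(W), (0,3)(W), (0,1)(W) — all W, so L
(0,8): →(0,7)(W), (0,5)(W), (0,3)(W) — all W, so L
(1,2): →(1,1)(W), (0,1)(W) — all W, so L
(1,4): →(1,3)(W), (1,1)(W), (0,3)(W) — all W, so L
(1,6): →(1,5)(W), (1,3)(W), (1,1)(W), (0,5)(W) — all W, so L
(1,8): →(1,7)(W), (1,5)(W), (1,3)(W), (0,7)(W) — all W, so L
(2,2): →(2,1)(W), (1,1)(W) — all W, so L
(2,4): →(2,3)(W), (2,1)(W), (1,3)(W) — all W, so L
(2,6): →(2,5)(W), (2,3)(W), (2,1)(W), (1,5)(W) — all W, so L
(2,8): →(2,7)(W), (2,5)(W), (2,3)(W), (1,7)(W) — all W, so L
(4,1): →(1,1)(W), (0,1)(W), (4,0)(W), (3,0)(W) — all W, so L
(4,3): →(1,3)(W), (0,3)(W), (4,2)(W), (4,0)(W), (3,2)(W) — all W, so L
(4,5): →(1,5)(W), (0,5)(W), (4,4)(W), (4,2)(W), (4,0)(W), (3,4)(W) — all W, so L
(4,7): →(1,7)(W), (0,7)(W), (4,6)(W), (4,4)(W), (4,2)(W), (3,6)(W) — all W, so L
(4,9): →(1,9)(W), (0,9)(W), (4,8)(W), (4,6)(W), (4,4)(W), (3,8)(W) — all W, so L
(5,1): →(2,1)(W), (1,1)(W), (0,1)(W), (5,0)(W), (4,0)(W) — all W, so L
(5,3): →(2,3)(W), (1,3)(W), (0,3)(W), (5,2)(W), (5,0)(W), (4,2)(W) — all W, so L
(5,5): →(2,5)(W), (1,5)(W), (0,5)(W), (5,4)(W), (5,2)(W), (5,0)(W), (4,4)(W) — all W, so L
(5,7): →(2,7)(W), (1,7)(W), (0,7)(W), (5,6)(W), (5,4)(W), (5,2)(W), (4,6)(W) — all W, so L
(5,9): →(2,9)(W), (1,9)(W), (0,9)(W), (5,8)(W), (5,6)(W), (5,4)(W), (4,8)(W) — all W, so L
Every other cell has at least one move into one of the L cells above, so it is W.
L cells per row: a=0: 5, a=1: 5, a=2: 5, a=3: 0, a=4: 5, a=5: 5; total 25.

25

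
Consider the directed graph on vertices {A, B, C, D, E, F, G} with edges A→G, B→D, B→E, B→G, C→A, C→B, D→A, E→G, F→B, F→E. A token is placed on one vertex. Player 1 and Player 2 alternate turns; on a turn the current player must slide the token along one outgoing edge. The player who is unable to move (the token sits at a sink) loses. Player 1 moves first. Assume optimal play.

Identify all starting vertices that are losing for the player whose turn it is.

C, D, F, G

Compute win/loss labels from the base case upward. A position with no move is L. Any other position is W if it can reach an L in one move, else L.
Every edge goes from a vertex to one that appears earlier in the order G, E, A, D, B, F, C, so processing vertices in that order labels each vertex after all of its successors.
G: no outgoing edge → L
E: →G(L), so W
A: →G(L), so W
D: →A(W) only, which is W, so L
B: →D(L), so W
F: →B(W), E(W) — all W, so L
C: →B(W), A(W) — all W, so L
Reading off the rows marked L gives the requested list; there are 4 such vertices.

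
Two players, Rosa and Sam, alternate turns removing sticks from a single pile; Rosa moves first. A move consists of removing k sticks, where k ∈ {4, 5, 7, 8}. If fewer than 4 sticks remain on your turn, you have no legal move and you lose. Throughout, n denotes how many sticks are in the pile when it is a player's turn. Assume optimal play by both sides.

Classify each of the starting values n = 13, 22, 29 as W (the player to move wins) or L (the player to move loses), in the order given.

13: L, 22: W, 29: W

Build the W/L table. Terminal = L. A non-terminal position is W if it has a move to some L; otherwise it is L.
n=0: no move → L
n=1: no move → L
n=2: no move → L
n=3: no move → L
n=4: can move to 0, which is L ⇒ W
n=5: can move to 1, which is L ⇒ W
n=6: can move to 2, which is L ⇒ W
n=7: can move to 3, which is L ⇒ W
n=8: can move to 3, which is L ⇒ W
n=9: can move to 2, which is L ⇒ W
n=10: can move to 3, which is L ⇒ W
n=11: can move to 3, which is L ⇒ W
n=12: moves to 8(W), 7(W), 5(W), 4(W); every one is W ⇒ L
n=13: moves to 9(W), 8(W), 6(W), 5(W); every one is W ⇒ L
n=14: moves to 10(W), 9(W), 7(W), 6(W); every one is W ⇒ L
n=15: moves to 11(W), 10(W), 8(W), 7(W); every one is W ⇒ L
n=16: can move to 12, which is L ⇒ W
n=17: can move to 13, which is L ⇒ W
n=18: can move to 14, which is L ⇒ W
n=19: can move to 15, which is L ⇒ W
n=20: can move to 15, which is L ⇒ W
n=21: can move to 14, which is L ⇒ W
n=22: can move to 15, which is L ⇒ W
n=23: can move to 15, which is L ⇒ W
n=24: moves to 20(W), 19(W), 17(W), 16(W); every one is W ⇒ L
n=25: moves to 21(W), 20(W), 18(W), 17(W); every one is W ⇒ L
n=26: moves to 22(W), 21(W), 19(W), 18(W); every one is W ⇒ L
n=27: moves to 23(W), 22(W), 20(W), 19(W); every one is W ⇒ L
n=28: can move to 24, which is L ⇒ W
n=29: can move to 25, which is L ⇒ W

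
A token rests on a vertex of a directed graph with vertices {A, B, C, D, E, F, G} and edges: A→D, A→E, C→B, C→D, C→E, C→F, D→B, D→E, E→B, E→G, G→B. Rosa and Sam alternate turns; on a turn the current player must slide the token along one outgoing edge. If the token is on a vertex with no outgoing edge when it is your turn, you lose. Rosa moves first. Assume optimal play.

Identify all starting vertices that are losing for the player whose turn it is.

A, B, F

Positions with no move are L. A position that does have a move is losing for the player to move precisely when every available move leads to a winning position for the opponent. Fill in the labels:
Every edge goes from a vertex to one that appears earlier in the order B, F, G, E, D, C, A, so processing vertices in that order labels each vertex after all of its successors.
B: no outgoing edge → L
F: no outgoing edge → L
G: can move to B, which is L ⇒ W
E: can move to B, which is L ⇒ W
D: can move to B, which is L ⇒ W
C: can move to F, which is L ⇒ W
A: moves to D(W), E(W); every one is W ⇒ L
Reading off the rows marked L gives the requested list; there are 3 such vertices.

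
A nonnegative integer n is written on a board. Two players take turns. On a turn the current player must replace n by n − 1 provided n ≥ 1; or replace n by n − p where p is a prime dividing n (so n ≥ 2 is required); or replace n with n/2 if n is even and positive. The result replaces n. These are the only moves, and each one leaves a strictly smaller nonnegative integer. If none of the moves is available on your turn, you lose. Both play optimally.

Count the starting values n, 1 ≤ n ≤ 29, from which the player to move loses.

5

Positions with no move are L. A position that does have a move is losing for the player to move precisely when every available move leads to a winning position for the opponent. Fill in the labels:
n=0: no move → L
n=1: can move to 0, which is L ⇒ W
n=2: can move to 0, which is L ⇒ W
n=3: can move to 0, which is L ⇒ W
n=4: moves to 2(W), 3(W); every one is W ⇒ L
n=5: can move to 0, which is L ⇒ W
n=6: can move to 4, which is L ⇒ W
n=7: can move to 0, which is L ⇒ W
n=8: can move to 4, which is L ⇒ W
n=9: moves to 6(W), 8(W); every one is W ⇒ L
n=10: can move to 9, which is L ⇒ W
n=11: can move to 0, which is L ⇒ W
n=12: can move to 9, which is L ⇒ W
n=13: can move to 0, which is L ⇒ W
n=14: moves to 7(W), 12(W), 13(W); every one is W ⇒ L
n=15: can move to 14, which is L ⇒ W
n=16: can move to 14, which is L ⇒ W
n=17: can move to 0, which is L ⇒ W
n=18: can move to 9, which is L ⇒ W
n=19: can move to 0, which is L ⇒ W
n=20: moves to 10(W), 15(W), 18(W), 19(W); every one is W ⇒ L
n=21: can move to 14, which is L ⇒ W
n=22: can move to 20, which is L ⇒ W
n=23: can move to 0, which is L ⇒ W
n=24: moves to 12(W), 21(W), 22(W), 23(W); every one is W ⇒ L
n=25: can move to 20, which is L ⇒ W
n=26: can move to 24, which is L ⇒ W
n=27: can move to 24, which is L ⇒ W
n=28: can move to 14, which is L ⇒ W
n=29: can move to 0, which is L ⇒ W
L entries with 1 ≤ n ≤ 29 (n=0 is outside the asked range and is not counted): n = 4, 9, 14, 20, 24; that makes 5.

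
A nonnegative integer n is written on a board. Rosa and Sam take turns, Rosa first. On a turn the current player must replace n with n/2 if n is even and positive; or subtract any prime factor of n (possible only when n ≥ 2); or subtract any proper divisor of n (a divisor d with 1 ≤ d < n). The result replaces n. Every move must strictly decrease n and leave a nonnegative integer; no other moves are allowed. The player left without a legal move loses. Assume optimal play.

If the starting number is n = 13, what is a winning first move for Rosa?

Move to 0.

Positions with no move are L. A position that does have a move is losing for the player to move precisely when every available move leads to a winning position for the opponent. Fill in the labels:
n=0: no move → L
n=1: no move → L
n=2: can move to 0, which is L ⇒ W
n=3: can move to 0, which is L ⇒ W
n=4: moves to 2(W), 3(W); every one is W ⇒ L
n=5: can move to 0, which is L ⇒ W
n=6: can move to 4, which is L ⇒ W
n=7: can move to 0, which is L ⇒ W
n=8: can move to 4, which is L ⇒ W
n=9: moves to 6(W), 8(W); every one is W ⇒ L
n=10: can move to 9, which is L ⇒ W
n=11: can move to 0, which is L ⇒ W
n=12: can move to 9, which is L ⇒ W
n=13: can move to 0, which is L ⇒ W
From 13, the L positions reachable in one move are: 0.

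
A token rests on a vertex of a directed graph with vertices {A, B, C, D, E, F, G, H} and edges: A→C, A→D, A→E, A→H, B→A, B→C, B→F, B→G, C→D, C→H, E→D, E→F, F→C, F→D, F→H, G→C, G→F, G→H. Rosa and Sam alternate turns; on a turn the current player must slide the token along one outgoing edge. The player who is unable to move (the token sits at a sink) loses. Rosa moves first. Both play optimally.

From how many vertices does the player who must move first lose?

Build the W/L table. Terminal = L. A non-terminal position is W if it has a move to some L; otherwise it is L.
Every edge goes from a vertex to one that appears earlier in the order D, H, C, F, E, G, A, B, so processing vertices in that order labels each vertex after all of its successors.
D: no outgoing edge → L
H: no outgoing edge → L
C: →H(L), so W
F: →H(L), so W
E: →D(L), so W
G: →H(L), so W
A: →H(L), so W
B: →A(W), G(W), F(W), C(W) — all W, so L
The L vertices are B, D, H; that is 3 in all.

3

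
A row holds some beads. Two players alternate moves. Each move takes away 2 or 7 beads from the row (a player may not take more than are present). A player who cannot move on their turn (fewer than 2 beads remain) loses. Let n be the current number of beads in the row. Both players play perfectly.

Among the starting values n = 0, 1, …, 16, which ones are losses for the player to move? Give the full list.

Label each position W (a win for the player to move) or L (a loss). A position with no legal move is L; any other position is W exactly when some move reaches an L, and L when every move reaches a W.
n=0: no move → L
n=1: no move → L
n=2: reaches L-position 0 → W
n=3: reaches L-position 1 → W
n=4: only reaches 2(W), which is W → L
n=5: only reaches 3(W), which is W → L
n=6: reaches L-position 4 → W
n=7: reaches L-position 5 → W
n=8: reaches L-position 1 → W
n=9: only reaches 7(W), 2(W), all W → L
n=10: only reaches 8(W), 3(W), all W → L
n=11: reaches L-position 9 → W
n=12: reaches L-position 10 → W
n=13: only reaches 11(W), 6(W), all W → L
n=14: only reaches 12(W), 7(W), all W → L
n=15: reaches L-position 13 → W
n=16: reaches L-position 14 → W
Reading off the rows marked L gives the requested list; there are 8 such values of n.

0, 1, 4, 5, 9, 10, 13, 14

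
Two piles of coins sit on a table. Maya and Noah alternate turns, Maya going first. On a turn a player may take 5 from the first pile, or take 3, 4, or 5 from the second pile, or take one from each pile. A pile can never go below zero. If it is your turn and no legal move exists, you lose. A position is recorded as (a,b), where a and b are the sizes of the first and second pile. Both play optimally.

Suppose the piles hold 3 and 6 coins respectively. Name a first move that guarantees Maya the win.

Build the W/L table. Terminal = L. A non-terminal position is W if it has a move to some L; otherwise it is L.
No move ever increases a pile, so every position that can arise here has a ≤ 3 and b ≤ 6; it is enough to label the cells with 0 ≤ a ≤ 3 and 0 ≤ b ≤ 6.
Every move lowers a or b (never raises either), so fill the grid row by row in increasing a, and left to right within a row: each cell's successors are then already labelled.
      b=0  b=1  b=2  b=3  b=4  b=5  b=6
a=0:    L    L    L    W    W    W    W
a=1:    L    W    W    W    W    W    L
a=2:    L    W    L    W    W    W    W
a=3:    L    W    L    W    W    W    W
Cells with no legal move (terminal, hence L): (0,0), (0,1), (0,2), (1,0), (2,0), (3,0).
The remaining L cells, each justified by listing all of its moves:
(1,6): moves to (1,3)(W), (1,2)(W), (1,1)(W), (0,5)(W); every one is W ⇒ L
(2,2): the only move is to (1,1)(W), a W ⇒ L
(3,2): the only move is to (2,1)(W), a W ⇒ L
Every other cell has at least one move into one of the L cells above, so it is W.
From (3,6), the L positions reachable in one move are: (3,2).

Move to (3,2).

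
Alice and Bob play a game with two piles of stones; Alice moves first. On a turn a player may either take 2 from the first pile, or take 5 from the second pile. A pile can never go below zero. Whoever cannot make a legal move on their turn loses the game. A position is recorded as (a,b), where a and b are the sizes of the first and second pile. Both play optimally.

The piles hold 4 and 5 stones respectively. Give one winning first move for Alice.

Move to (2,5).

Compute win/loss labels from the base case upward. A position with no move is L. Any other position is W if it can reach an L in one move, else L.
No move ever increases a pile, so every position that can arise here has a ≤ 4 and b ≤ 5; it is enough to label the cells with 0 ≤ a ≤ 4 and 0 ≤ b ≤ 5.
Every move lowers a or b (never raises either), so fill the grid row by row in increasing a, and left to right within a row: each cell's successors are then already labelled.
      b=0  b=1  b=2  b=3  b=4  b=5
a=0:    L    L    L    L    L    W
a=1:    L    L    L    L    L    W
a=2:    W    W    W    W    W    L
a=3:    W    W    W    W    W    L
a=4:    L    L    L    L    L    W
Cells with no legal move (terminal, hence L): (0,0), (0,1), (0,2), (0,3), (0,4), (1,0), (1,1), (1,2), (1,3), (1,4).
The remaining L cells, each justified by listing all of its moves:
(2,5): →(0,5)(W), (2,0)(W) — all W, so L
(3,5): →(1,5)(W), (3,0)(W) — all W, so L
(4,0): →(2,0)(W) only, which is W, so L
(4,1): →(2,1)(W) only, which is W, so L
(4,2): →(2,2)(W) only, which is W, so L
(4,3): →(2,3)(W) only, which is W, so L
(4,4): →(2,4)(W) only, which is W, so L
Every other cell has at least one move into one of the L cells above, so it is W.
From (4,5), the L positions reachable in one move are: (2,5), (4,0). Any move reaching one of these is winning.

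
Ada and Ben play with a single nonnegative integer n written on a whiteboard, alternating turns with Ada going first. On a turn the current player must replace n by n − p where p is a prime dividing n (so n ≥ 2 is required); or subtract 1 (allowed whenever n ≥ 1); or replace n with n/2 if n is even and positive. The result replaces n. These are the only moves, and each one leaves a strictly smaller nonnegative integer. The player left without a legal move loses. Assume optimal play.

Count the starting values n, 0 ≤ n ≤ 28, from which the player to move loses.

Build the W/L table. Terminal = L. A non-terminal position is W if it has a move to some L; otherwise it is L.
n=0: no move → L
n=1: →0(L), so W
n=2: →0(L), so W
n=3: →0(L), so W
n=4: →2(W), 3(W) — all W, so L
n=5: →0(L), so W
n=6: →4(L), so W
n=7: →0(L), so W
n=8: →4(L), so W
n=9: →6(W), 8(W) — all W, so L
n=10: →9(L), so W
n=11: →0(L), so W
n=12: →9(L), so W
n=13: →0(L), so W
n=14: →7(W), 12(W), 13(W) — all W, so L
n=15: →14(L), so W
n=16: →14(L), so W
n=17: →0(L), so W
n=18: →9(L), so W
n=19: →0(L), so W
n=20: →10(W), 15(W), 18(W), 19(W) — all W, so L
n=21: →14(L), so W
n=22: →20(L), so W
n=23: →0(L), so W
n=24: →12(W), 21(W), 22(W), 23(W) — all W, so L
n=25: →20(L), so W
n=26: →24(L), so W
n=27: →24(L), so W
n=28: →14(L), so W
L entries with 0 ≤ n ≤ 28: n = 0, 4, 9, 14, 20, 24; that makes 6.

6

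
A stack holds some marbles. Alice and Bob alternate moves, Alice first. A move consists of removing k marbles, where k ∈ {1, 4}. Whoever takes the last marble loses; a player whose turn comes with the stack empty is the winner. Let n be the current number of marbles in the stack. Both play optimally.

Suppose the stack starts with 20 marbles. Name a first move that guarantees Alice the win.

Remove 4, leaving 16.

Use the standard recursion: the mover wins at a terminal position; elsewhere, the mover wins exactly when some move hands the opponent an L position.
n=0: no move; the opponent has just taken the last marble and therefore loses → W
n=1: →0(W) only, which is W, so L
n=2: →1(L), so W
n=3: →2(W) only, which is W, so L
n=4: →3(L), so W
n=5: →1(L), so W
n=6: →5(W), 2(W) — all W, so L
n=7: →6(L), so W
n=8: →7(W), 4(W) — all W, so L
n=9: →8(L), so W
n=10: →6(L), so W
n=11: →10(W), 7(W) — all W, so L
n=12: →11(L), so W
n=13: →12(W), 9(W) — all W, so L
n=14: →13(L), so W
n=15: →11(L), so W
n=16: →15(W), 12(W) — all W, so L
n=17: →16(L), so W
n=18: →17(W), 14(W) — all W, so L
n=19: →18(L), so W
n=20: →16(L), so W
From 20, the L positions reachable in one move are: 16.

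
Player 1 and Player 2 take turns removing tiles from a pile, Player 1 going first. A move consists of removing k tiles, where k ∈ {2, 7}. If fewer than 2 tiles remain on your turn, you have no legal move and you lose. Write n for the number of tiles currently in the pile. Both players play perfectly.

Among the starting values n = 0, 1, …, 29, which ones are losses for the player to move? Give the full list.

Classify positions by backward induction: terminal positions (no move available) are L. From any other position, the mover wins iff some move reaches an L.
n=0: no move → L
n=1: no move → L
n=2: reaches L-position 0 → W
n=3: reaches L-position 1 → W
n=4: only reaches 2(W), which is W → L
n=5: only reaches 3(W), which is W → L
n=6: reaches L-position 4 → W
n=7: reaches L-position 5 → W
n=8: reaches L-position 1 → W
n=9: only reaches 7(W), 2(W), all W → L
n=10: only reaches 8(W), 3(W), all W → L
n=11: reaches L-position 9 → W
n=12: reaches L-position 10 → W
n=13: only reaches 11(W), 6(W), all W → L
n=14: only reaches 12(W), 7(W), all W → L
n=15: reaches L-position 13 → W
n=16: reaches L-position 14 → W
n=17: reaches L-position 10 → W
n=18: only reaches 16(W), 11(W), all W → L
n=19: only reaches 17(W), 12(W), all W → L
n=20: reaches L-position 18 → W
n=21: reaches L-position 19 → W
n=22: only reaches 20(W), 15(W), all W → L
n=23: only reaches 21(W), 16(W), all W → L
n=24: reaches L-position 22 → W
n=25: reaches L-position 23 → W
n=26: reaches L-position 19 → W
n=27: only reaches 25(W), 20(W), all W → L
n=28: only reaches 26(W), 21(W), all W → L
n=29: reaches L-position 27 → W
The losing starting values of n are exactly the entries labelled L in this table (14 of them).

0, 1, 4, 5, 9, 10, 13, 14, 18, 19, 22, 23, 27, 28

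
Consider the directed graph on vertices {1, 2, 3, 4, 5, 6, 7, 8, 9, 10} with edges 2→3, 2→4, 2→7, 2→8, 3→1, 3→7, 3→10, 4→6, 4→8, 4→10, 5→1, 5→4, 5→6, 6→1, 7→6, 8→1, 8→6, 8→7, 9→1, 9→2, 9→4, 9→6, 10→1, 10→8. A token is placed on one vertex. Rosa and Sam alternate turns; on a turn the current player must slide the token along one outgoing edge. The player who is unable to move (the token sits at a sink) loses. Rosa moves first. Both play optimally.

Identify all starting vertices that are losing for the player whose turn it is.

Positions with no move are L. A position that does have a move is losing for the player to move precisely when every available move leads to a winning position for the opponent. Fill in the labels:
Every edge goes from a vertex to one that appears earlier in the order 1, 6, 7, 8, 10, 3, 4, 2, 5, 9, so processing vertices in that order labels each vertex after all of its successors.
1: no outgoing edge → L
6: →1(L), so W
7: →6(W) only, which is W, so L
8: →7(L), so W
10: →1(L), so W
3: →7(L), so W
4: →10(W), 8(W), 6(W) — all W, so L
2: →4(L), so W
5: →4(L), so W
9: →4(L), so W
Reading off the rows marked L gives the requested list; there are 3 such vertices.

1, 4, 7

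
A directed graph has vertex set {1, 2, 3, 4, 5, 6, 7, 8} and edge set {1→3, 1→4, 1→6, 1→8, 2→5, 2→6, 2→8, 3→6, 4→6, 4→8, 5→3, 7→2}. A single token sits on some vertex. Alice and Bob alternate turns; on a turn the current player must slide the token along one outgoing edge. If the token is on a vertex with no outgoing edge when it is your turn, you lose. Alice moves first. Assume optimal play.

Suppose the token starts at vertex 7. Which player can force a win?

Positions with no move are L. A position that does have a move is losing for the player to move precisely when every available move leads to a winning position for the opponent. Fill in the labels:
Every edge goes from a vertex to one that appears earlier in the order 6, 8, 4, 3, 1, 5, 2, 7, so processing vertices in that order labels each vertex after all of its successors.
6: no outgoing edge → L
8: no outgoing edge → L
4: can move to 8, which is L ⇒ W
3: can move to 6, which is L ⇒ W
1: can move to 8, which is L ⇒ W
5: the only move is to 3(W), a W ⇒ L
2: can move to 5, which is L ⇒ W
7: the only move is to 2(W), a W ⇒ L
The starting position 7 is L: whatever Alice does, the opponent receives a W position.

Bob wins.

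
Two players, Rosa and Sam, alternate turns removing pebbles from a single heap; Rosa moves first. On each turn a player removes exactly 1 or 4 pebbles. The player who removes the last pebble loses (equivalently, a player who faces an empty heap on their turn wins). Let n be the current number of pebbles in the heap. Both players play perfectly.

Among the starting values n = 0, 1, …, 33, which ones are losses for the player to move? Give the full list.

Use the standard recursion: the mover wins at a terminal position; elsewhere, the mover wins exactly when some move hands the opponent an L position.
n=0: no move; the opponent has just taken the last pebble and therefore loses → W
n=1: the only move is to 0(W), a W ⇒ L
n=2: can move to 1, which is L ⇒ W
n=3: the only move is to 2(W), a W ⇒ L
n=4: can move to 3, which is L ⇒ W
n=5: can move to 1, which is L ⇒ W
n=6: moves to 5(W), 2(W); every one is W ⇒ L
n=7: can move to 6, which is L ⇒ W
n=8: moves to 7(W), 4(W); every one is W ⇒ L
n=9: can move to 8, which is L ⇒ W
n=10: can move to 6, which is L ⇒ W
n=11: moves to 10(W), 7(W); every one is W ⇒ L
n=12: can move to 11, which is L ⇒ W
n=13: moves to 12(W), 9(W); every one is W ⇒ L
n=14: can move to 13, which is L ⇒ W
n=15: can move to 11, which is L ⇒ W
n=16: moves to 15(W), 12(W); every one is W ⇒ L
n=17: can move to 16, which is L ⇒ W
n=18: moves to 17(W), 14(W); every one is W ⇒ L
n=19: can move to 18, which is L ⇒ W
n=20: can move to 16, which is L ⇒ W
n=21: moves to 20(W), 17(W); every one is W ⇒ L
n=22: can move to 21, which is L ⇒ W
n=23: moves to 22(W), 19(W); every one is W ⇒ L
n=24: can move to 23, which is L ⇒ W
n=25: can move to 21, which is L ⇒ W
n=26: moves to 25(W), 22(W); every one is W ⇒ L
n=27: can move to 26, which is L ⇒ W
n=28: moves to 27(W), 24(W); every one is W ⇒ L
n=29: can move to 28, which is L ⇒ W
n=30: can move to 26, which is L ⇒ W
n=31: moves to 30(W), 27(W); every one is W ⇒ L
n=32: can move to 31, which is L ⇒ W
n=33: moves to 32(W), 29(W); every one is W ⇒ L
The losing starting values of n are exactly the entries labelled L in this table (14 of them).

1, 3, 6, 8, 11, 13, 16, 18, 21, 23, 26, 28, 31, 33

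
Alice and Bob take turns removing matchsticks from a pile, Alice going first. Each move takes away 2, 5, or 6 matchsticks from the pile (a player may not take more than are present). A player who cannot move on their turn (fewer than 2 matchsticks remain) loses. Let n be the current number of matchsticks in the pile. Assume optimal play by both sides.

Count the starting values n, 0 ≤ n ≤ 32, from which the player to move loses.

Classify positions by backward induction: terminal positions (no move available) are L. From any other position, the mover wins iff some move reaches an L.
n=0: no move → L
n=1: no move → L
n=2: reaches L-position 0 → W
n=3: reaches L-position 1 → W
n=4: only reaches 2(W), which is W → L
n=5: reaches L-position 0 → W
n=6: reaches L-position 4 → W
n=7: reaches L-position 1 → W
n=8: only reaches 6(W), 3(W), 2(W), all W → L
n=9: reaches L-position 4 → W
n=10: reaches L-position 8 → W
n=11: only reaches 9(W), 6(W), 5(W), all W → L
n=12: only reaches 10(W), 7(W), 6(W), all W → L
n=13: reaches L-position 11 → W
n=14: reaches L-position 12 → W
n=15: only reaches 13(W), 10(W), 9(W), all W → L
n=16: reaches L-position 11 → W
n=17: reaches L-position 15 → W
n=18: reaches L-position 12 → W
n=19: only reaches 17(W), 14(W), 13(W), all W → L
n=20: reaches L-position 15 → W
n=21: reaches L-position 19 → W
n=22: only reaches 20(W), 17(W), 16(W), all W → L
n=23: only reaches 21(W), 18(W), 17(W), all W → L
n=24: reaches L-position 22 → W
n=25: reaches L-position 23 → W
n=26: only reaches 24(W), 21(W), 20(W), all W → L
n=27: reaches L-position 22 → W
n=28: reaches L-position 26 → W
n=29: reaches L-position 23 → W
n=30: only reaches 28(W), 25(W), 24(W), all W → L
n=31: reaches L-position 26 → W
n=32: reaches L-position 30 → W
L entries with 0 ≤ n ≤ 32: n = 0, 1, 4, 8, 11, 12, 15, 19, 22, 23, 26, 30; that makes 12.

12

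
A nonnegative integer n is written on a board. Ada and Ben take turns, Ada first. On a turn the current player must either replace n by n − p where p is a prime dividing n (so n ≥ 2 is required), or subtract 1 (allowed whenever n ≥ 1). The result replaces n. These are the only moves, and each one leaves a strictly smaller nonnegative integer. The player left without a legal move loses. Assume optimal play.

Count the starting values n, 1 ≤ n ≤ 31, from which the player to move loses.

7

Use the standard recursion: the mover loses at a terminal position; elsewhere, the mover wins exactly when some move hands the opponent an L position.
n=0: no move → L
n=1: →0(L), so W
n=2: →0(L), so W
n=3: →0(L), so W
n=4: →2(W), 3(W) — all W, so L
n=5: →0(L), so W
n=6: →4(L), so W
n=7: →0(L), so W
n=8: →6(W), 7(W) — all W, so L
n=9: →8(L), so W
n=10: →8(L), so W
n=11: →0(L), so W
n=12: →9(W), 10(W), 11(W) — all W, so L
n=13: →0(L), so W
n=14: →12(L), so W
n=15: →12(L), so W
n=16: →14(W), 15(W) — all W, so L
n=17: →0(L), so W
n=18: →16(L), so W
n=19: →0(L), so W
n=20: →15(W), 18(W), 19(W) — all W, so L
n=21: →20(L), so W
n=22: →20(L), so W
n=23: →0(L), so W
n=24: →21(W), 22(W), 23(W) — all W, so L
n=25: →20(L), so W
n=26: →24(L), so W
n=27: →24(L), so W
n=28: →21(W), 26(W), 27(W) — all W, so L
n=29: →0(L), so W
n=30: →28(L), so W
n=31: →0(L), so W
L entries with 1 ≤ n ≤ 31 (n=0 is outside the asked range and is not counted): n = 4, 8, 12, 16, 20, 24, 28; that makes 7.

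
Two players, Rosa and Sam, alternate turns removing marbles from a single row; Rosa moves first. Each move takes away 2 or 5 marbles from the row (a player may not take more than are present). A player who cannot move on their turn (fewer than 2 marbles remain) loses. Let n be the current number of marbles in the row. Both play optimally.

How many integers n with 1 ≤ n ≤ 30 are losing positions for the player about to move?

13

Build the W/L table. Terminal = L. A non-terminal position is W if it has a move to some L; otherwise it is L.
n=0: no move → L
n=1: no move → L
n=2: reaches L-position 0 → W
n=3: reaches L-position 1 → W
n=4: only reaches 2(W), which is W → L
n=5: reaches L-position 0 → W
n=6: reaches L-position 4 → W
n=7: only reaches 5(W), 2(W), all W → L
n=8: only reaches 6(W), 3(W), all W → L
n=9: reaches L-position 7 → W
n=10: reaches L-position 8 → W
n=11: only reaches 9(W), 6(W), all W → L
n=12: reaches L-position 7 → W
n=13: reaches L-position 11 → W
n=14: only reaches 12(W), 9(W), all W → L
n=15: only reaches 13(W), 10(W), all W → L
n=16: reaches L-position 14 → W
n=17: reaches L-position 15 → W
n=18: only reaches 16(W), 13(W), all W → L
n=19: reaches L-position 14 → W
n=20: reaches L-position 18 → W
n=21: only reaches 19(W), 16(W), all W → L
n=22: only reaches 20(W), 17(W), all W → L
n=23: reaches L-position 21 → W
n=24: reaches L-position 22 → W
n=25: only reaches 23(W), 20(W), all W → L
n=26: reaches L-position 21 → W
n=27: reaches L-position 25 → W
n=28: only reaches 26(W), 23(W), all W → L
n=29: only reaches 27(W), 24(W), all W → L
n=30: reaches L-position 28 → W
L entries with 1 ≤ n ≤ 30 (n=0 is outside the asked range and is not counted): n = 1, 4, 7, 8, 11, 14, 15, 18, 21, 22, 25, 28, 29; that makes 13.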